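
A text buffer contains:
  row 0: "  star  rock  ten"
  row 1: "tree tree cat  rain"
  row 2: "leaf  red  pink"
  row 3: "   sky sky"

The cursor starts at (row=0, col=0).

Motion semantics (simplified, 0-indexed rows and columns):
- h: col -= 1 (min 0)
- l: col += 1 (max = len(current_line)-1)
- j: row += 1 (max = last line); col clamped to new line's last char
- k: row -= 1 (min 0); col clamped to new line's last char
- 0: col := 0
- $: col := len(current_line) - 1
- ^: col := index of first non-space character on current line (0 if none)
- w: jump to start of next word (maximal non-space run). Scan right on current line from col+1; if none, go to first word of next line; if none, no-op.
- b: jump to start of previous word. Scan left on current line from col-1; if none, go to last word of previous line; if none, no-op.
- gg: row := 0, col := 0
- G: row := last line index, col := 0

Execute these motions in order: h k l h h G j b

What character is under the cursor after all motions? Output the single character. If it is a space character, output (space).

After 1 (h): row=0 col=0 char='_'
After 2 (k): row=0 col=0 char='_'
After 3 (l): row=0 col=1 char='_'
After 4 (h): row=0 col=0 char='_'
After 5 (h): row=0 col=0 char='_'
After 6 (G): row=3 col=0 char='_'
After 7 (j): row=3 col=0 char='_'
After 8 (b): row=2 col=11 char='p'

Answer: p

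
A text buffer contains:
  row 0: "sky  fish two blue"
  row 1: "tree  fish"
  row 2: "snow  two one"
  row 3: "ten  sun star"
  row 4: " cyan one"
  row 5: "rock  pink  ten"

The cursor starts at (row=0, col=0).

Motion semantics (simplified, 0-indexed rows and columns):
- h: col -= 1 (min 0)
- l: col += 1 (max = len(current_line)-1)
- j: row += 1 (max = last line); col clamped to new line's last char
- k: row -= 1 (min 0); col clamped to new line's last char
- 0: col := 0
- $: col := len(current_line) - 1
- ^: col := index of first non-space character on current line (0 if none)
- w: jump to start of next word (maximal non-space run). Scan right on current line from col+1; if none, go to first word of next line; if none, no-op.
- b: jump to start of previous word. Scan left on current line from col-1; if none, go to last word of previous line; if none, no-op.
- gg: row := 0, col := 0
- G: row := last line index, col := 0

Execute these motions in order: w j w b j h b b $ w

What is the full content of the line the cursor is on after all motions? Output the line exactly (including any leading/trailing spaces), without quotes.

Answer: snow  two one

Derivation:
After 1 (w): row=0 col=5 char='f'
After 2 (j): row=1 col=5 char='_'
After 3 (w): row=1 col=6 char='f'
After 4 (b): row=1 col=0 char='t'
After 5 (j): row=2 col=0 char='s'
After 6 (h): row=2 col=0 char='s'
After 7 (b): row=1 col=6 char='f'
After 8 (b): row=1 col=0 char='t'
After 9 ($): row=1 col=9 char='h'
After 10 (w): row=2 col=0 char='s'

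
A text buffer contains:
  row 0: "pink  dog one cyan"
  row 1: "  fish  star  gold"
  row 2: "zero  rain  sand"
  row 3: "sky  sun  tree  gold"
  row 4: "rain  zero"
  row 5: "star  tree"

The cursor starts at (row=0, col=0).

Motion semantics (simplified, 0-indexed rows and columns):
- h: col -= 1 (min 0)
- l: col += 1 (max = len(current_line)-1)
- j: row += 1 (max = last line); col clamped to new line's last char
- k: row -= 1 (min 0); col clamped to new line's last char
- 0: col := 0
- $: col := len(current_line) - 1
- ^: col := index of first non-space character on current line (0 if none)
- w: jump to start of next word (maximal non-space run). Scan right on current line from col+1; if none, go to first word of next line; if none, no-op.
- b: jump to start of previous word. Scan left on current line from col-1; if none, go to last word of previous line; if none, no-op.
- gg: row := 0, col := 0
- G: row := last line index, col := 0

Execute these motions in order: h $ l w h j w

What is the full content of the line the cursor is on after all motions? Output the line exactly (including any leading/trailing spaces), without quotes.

Answer: zero  rain  sand

Derivation:
After 1 (h): row=0 col=0 char='p'
After 2 ($): row=0 col=17 char='n'
After 3 (l): row=0 col=17 char='n'
After 4 (w): row=1 col=2 char='f'
After 5 (h): row=1 col=1 char='_'
After 6 (j): row=2 col=1 char='e'
After 7 (w): row=2 col=6 char='r'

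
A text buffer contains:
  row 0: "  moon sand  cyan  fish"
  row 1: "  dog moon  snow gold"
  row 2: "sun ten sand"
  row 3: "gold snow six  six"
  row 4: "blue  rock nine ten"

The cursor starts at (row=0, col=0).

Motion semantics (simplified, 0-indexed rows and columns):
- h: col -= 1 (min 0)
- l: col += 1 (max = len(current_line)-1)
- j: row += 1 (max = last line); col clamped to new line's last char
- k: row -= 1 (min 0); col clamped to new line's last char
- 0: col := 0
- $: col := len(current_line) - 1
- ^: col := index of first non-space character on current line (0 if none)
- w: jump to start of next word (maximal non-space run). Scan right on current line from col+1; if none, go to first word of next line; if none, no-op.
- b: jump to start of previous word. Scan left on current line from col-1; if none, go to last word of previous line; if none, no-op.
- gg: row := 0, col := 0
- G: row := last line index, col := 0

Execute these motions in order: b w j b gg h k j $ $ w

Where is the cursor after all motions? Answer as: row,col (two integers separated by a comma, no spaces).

After 1 (b): row=0 col=0 char='_'
After 2 (w): row=0 col=2 char='m'
After 3 (j): row=1 col=2 char='d'
After 4 (b): row=0 col=19 char='f'
After 5 (gg): row=0 col=0 char='_'
After 6 (h): row=0 col=0 char='_'
After 7 (k): row=0 col=0 char='_'
After 8 (j): row=1 col=0 char='_'
After 9 ($): row=1 col=20 char='d'
After 10 ($): row=1 col=20 char='d'
After 11 (w): row=2 col=0 char='s'

Answer: 2,0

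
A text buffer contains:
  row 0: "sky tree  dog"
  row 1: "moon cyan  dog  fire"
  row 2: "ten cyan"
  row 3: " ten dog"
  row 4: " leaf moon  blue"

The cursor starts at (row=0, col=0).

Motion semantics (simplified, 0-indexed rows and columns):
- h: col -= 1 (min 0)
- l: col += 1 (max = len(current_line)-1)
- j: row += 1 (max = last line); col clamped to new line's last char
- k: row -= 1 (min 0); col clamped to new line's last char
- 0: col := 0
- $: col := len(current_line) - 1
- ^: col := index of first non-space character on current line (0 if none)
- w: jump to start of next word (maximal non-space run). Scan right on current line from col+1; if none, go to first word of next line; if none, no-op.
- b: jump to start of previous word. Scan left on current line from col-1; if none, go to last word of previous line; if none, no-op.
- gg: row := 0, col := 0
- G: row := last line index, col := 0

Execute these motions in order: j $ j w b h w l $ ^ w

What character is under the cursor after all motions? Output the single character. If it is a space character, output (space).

After 1 (j): row=1 col=0 char='m'
After 2 ($): row=1 col=19 char='e'
After 3 (j): row=2 col=7 char='n'
After 4 (w): row=3 col=1 char='t'
After 5 (b): row=2 col=4 char='c'
After 6 (h): row=2 col=3 char='_'
After 7 (w): row=2 col=4 char='c'
After 8 (l): row=2 col=5 char='y'
After 9 ($): row=2 col=7 char='n'
After 10 (^): row=2 col=0 char='t'
After 11 (w): row=2 col=4 char='c'

Answer: c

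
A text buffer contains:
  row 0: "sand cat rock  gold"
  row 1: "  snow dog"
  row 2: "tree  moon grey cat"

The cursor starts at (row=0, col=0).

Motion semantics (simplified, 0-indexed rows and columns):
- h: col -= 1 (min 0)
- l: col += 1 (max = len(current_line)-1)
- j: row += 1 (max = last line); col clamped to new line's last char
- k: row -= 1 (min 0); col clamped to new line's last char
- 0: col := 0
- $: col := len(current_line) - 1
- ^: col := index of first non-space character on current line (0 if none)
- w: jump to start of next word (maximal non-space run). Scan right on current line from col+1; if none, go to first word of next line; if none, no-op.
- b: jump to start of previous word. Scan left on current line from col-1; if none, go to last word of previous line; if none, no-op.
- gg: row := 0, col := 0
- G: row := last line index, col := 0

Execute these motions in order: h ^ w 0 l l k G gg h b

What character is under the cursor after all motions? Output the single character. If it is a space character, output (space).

Answer: s

Derivation:
After 1 (h): row=0 col=0 char='s'
After 2 (^): row=0 col=0 char='s'
After 3 (w): row=0 col=5 char='c'
After 4 (0): row=0 col=0 char='s'
After 5 (l): row=0 col=1 char='a'
After 6 (l): row=0 col=2 char='n'
After 7 (k): row=0 col=2 char='n'
After 8 (G): row=2 col=0 char='t'
After 9 (gg): row=0 col=0 char='s'
After 10 (h): row=0 col=0 char='s'
After 11 (b): row=0 col=0 char='s'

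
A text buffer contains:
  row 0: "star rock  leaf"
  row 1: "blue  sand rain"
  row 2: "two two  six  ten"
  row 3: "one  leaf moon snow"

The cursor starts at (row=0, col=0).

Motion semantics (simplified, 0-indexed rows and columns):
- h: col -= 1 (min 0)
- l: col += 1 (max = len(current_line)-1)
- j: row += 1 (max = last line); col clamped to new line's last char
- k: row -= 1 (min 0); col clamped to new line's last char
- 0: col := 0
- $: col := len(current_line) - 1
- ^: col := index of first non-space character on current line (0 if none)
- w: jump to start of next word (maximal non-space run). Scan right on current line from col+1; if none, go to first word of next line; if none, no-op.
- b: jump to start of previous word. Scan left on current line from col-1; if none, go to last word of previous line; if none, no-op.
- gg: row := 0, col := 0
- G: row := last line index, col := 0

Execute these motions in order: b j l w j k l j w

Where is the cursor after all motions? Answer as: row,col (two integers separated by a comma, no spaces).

Answer: 2,9

Derivation:
After 1 (b): row=0 col=0 char='s'
After 2 (j): row=1 col=0 char='b'
After 3 (l): row=1 col=1 char='l'
After 4 (w): row=1 col=6 char='s'
After 5 (j): row=2 col=6 char='o'
After 6 (k): row=1 col=6 char='s'
After 7 (l): row=1 col=7 char='a'
After 8 (j): row=2 col=7 char='_'
After 9 (w): row=2 col=9 char='s'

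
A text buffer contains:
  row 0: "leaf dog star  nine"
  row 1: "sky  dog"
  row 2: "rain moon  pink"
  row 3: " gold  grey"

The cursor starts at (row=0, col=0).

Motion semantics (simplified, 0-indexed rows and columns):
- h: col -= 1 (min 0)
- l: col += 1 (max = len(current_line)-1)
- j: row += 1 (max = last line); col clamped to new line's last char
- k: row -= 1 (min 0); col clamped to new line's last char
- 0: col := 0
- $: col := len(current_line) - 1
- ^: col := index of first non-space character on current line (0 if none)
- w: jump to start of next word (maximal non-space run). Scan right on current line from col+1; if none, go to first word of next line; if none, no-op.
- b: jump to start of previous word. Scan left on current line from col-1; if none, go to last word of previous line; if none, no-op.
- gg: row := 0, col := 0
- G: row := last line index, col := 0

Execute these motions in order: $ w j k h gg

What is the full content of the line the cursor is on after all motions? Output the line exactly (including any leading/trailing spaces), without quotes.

Answer: leaf dog star  nine

Derivation:
After 1 ($): row=0 col=18 char='e'
After 2 (w): row=1 col=0 char='s'
After 3 (j): row=2 col=0 char='r'
After 4 (k): row=1 col=0 char='s'
After 5 (h): row=1 col=0 char='s'
After 6 (gg): row=0 col=0 char='l'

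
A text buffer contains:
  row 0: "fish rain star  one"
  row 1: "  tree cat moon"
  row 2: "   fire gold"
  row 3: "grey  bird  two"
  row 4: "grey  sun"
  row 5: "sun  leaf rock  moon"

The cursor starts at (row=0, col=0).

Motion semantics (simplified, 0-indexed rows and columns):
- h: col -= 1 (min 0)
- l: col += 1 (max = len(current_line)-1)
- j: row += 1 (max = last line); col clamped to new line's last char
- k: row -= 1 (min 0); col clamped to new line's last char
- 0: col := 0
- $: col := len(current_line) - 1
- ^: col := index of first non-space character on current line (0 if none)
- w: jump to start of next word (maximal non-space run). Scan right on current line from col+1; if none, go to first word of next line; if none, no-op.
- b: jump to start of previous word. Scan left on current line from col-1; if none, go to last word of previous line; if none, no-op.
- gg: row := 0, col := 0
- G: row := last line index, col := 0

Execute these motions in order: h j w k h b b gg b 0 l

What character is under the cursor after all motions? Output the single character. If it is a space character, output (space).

After 1 (h): row=0 col=0 char='f'
After 2 (j): row=1 col=0 char='_'
After 3 (w): row=1 col=2 char='t'
After 4 (k): row=0 col=2 char='s'
After 5 (h): row=0 col=1 char='i'
After 6 (b): row=0 col=0 char='f'
After 7 (b): row=0 col=0 char='f'
After 8 (gg): row=0 col=0 char='f'
After 9 (b): row=0 col=0 char='f'
After 10 (0): row=0 col=0 char='f'
After 11 (l): row=0 col=1 char='i'

Answer: i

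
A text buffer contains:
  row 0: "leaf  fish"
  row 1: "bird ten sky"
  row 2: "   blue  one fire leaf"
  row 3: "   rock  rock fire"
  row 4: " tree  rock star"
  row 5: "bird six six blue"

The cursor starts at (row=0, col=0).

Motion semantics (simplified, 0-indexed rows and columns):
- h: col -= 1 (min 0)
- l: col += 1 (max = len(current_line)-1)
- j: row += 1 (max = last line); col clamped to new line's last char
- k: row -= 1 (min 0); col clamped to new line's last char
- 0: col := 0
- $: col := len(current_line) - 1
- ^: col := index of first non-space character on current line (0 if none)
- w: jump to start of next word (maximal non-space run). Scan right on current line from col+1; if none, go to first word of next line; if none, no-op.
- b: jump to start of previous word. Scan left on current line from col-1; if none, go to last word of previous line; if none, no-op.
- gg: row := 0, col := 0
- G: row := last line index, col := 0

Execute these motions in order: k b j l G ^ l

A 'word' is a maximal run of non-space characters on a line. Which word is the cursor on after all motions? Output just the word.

After 1 (k): row=0 col=0 char='l'
After 2 (b): row=0 col=0 char='l'
After 3 (j): row=1 col=0 char='b'
After 4 (l): row=1 col=1 char='i'
After 5 (G): row=5 col=0 char='b'
After 6 (^): row=5 col=0 char='b'
After 7 (l): row=5 col=1 char='i'

Answer: bird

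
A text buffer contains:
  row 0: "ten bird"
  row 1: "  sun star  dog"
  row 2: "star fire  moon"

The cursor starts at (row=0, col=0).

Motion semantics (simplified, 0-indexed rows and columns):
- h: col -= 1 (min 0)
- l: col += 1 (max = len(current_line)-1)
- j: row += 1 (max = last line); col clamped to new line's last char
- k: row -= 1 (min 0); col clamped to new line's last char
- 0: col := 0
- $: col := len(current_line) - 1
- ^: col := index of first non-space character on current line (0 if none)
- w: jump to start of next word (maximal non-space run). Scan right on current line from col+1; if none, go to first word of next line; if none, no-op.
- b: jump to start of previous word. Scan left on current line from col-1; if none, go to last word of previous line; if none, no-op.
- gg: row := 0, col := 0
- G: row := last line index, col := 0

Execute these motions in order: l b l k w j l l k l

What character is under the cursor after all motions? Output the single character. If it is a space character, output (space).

Answer: d

Derivation:
After 1 (l): row=0 col=1 char='e'
After 2 (b): row=0 col=0 char='t'
After 3 (l): row=0 col=1 char='e'
After 4 (k): row=0 col=1 char='e'
After 5 (w): row=0 col=4 char='b'
After 6 (j): row=1 col=4 char='n'
After 7 (l): row=1 col=5 char='_'
After 8 (l): row=1 col=6 char='s'
After 9 (k): row=0 col=6 char='r'
After 10 (l): row=0 col=7 char='d'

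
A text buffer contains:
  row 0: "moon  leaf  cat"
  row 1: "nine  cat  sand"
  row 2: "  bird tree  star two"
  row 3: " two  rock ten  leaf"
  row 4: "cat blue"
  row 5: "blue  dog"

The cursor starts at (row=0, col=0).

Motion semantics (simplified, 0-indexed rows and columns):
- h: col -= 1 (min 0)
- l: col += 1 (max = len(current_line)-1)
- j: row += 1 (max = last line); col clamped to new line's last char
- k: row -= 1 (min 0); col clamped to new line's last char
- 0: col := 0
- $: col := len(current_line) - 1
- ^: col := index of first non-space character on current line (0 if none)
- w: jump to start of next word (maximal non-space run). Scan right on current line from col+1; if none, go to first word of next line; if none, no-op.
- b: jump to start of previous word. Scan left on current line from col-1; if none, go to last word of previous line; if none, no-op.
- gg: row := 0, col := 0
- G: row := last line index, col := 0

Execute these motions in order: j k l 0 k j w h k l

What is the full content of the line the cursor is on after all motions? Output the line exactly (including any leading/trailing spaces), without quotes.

Answer: moon  leaf  cat

Derivation:
After 1 (j): row=1 col=0 char='n'
After 2 (k): row=0 col=0 char='m'
After 3 (l): row=0 col=1 char='o'
After 4 (0): row=0 col=0 char='m'
After 5 (k): row=0 col=0 char='m'
After 6 (j): row=1 col=0 char='n'
After 7 (w): row=1 col=6 char='c'
After 8 (h): row=1 col=5 char='_'
After 9 (k): row=0 col=5 char='_'
After 10 (l): row=0 col=6 char='l'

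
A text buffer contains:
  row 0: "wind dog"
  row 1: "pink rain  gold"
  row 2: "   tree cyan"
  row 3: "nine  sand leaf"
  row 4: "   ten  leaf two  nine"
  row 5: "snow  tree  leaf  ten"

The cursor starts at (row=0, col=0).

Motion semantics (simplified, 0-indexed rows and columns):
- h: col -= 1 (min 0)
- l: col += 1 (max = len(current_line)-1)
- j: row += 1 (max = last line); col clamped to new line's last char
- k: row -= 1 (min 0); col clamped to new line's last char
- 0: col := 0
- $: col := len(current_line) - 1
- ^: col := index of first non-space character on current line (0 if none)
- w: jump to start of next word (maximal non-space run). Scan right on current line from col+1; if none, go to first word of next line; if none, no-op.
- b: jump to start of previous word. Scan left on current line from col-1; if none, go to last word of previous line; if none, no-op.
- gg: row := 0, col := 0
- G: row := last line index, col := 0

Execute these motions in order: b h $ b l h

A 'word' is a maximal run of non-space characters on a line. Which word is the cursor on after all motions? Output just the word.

After 1 (b): row=0 col=0 char='w'
After 2 (h): row=0 col=0 char='w'
After 3 ($): row=0 col=7 char='g'
After 4 (b): row=0 col=5 char='d'
After 5 (l): row=0 col=6 char='o'
After 6 (h): row=0 col=5 char='d'

Answer: dog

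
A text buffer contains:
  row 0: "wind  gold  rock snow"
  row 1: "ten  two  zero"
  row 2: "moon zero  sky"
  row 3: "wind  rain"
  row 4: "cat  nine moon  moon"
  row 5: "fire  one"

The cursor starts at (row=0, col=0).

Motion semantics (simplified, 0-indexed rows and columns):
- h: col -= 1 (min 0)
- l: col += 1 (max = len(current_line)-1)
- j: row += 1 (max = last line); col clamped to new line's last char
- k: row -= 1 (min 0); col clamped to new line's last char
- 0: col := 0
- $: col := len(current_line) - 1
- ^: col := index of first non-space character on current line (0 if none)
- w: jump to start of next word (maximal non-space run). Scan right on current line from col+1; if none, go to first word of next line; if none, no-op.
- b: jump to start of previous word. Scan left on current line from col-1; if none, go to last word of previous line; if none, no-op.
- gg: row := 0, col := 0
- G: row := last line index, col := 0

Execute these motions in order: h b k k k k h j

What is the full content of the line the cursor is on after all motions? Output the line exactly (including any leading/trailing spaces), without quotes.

Answer: ten  two  zero

Derivation:
After 1 (h): row=0 col=0 char='w'
After 2 (b): row=0 col=0 char='w'
After 3 (k): row=0 col=0 char='w'
After 4 (k): row=0 col=0 char='w'
After 5 (k): row=0 col=0 char='w'
After 6 (k): row=0 col=0 char='w'
After 7 (h): row=0 col=0 char='w'
After 8 (j): row=1 col=0 char='t'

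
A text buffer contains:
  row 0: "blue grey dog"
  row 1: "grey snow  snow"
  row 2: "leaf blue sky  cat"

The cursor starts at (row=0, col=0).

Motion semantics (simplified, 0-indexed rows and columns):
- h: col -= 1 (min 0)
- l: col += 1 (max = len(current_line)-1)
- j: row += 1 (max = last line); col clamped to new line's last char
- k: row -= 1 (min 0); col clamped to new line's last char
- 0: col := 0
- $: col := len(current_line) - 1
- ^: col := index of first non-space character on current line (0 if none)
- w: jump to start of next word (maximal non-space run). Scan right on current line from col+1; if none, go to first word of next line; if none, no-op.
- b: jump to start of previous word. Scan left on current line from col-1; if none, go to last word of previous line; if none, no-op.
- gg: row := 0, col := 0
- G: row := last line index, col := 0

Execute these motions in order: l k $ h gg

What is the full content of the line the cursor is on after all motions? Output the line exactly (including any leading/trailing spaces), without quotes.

After 1 (l): row=0 col=1 char='l'
After 2 (k): row=0 col=1 char='l'
After 3 ($): row=0 col=12 char='g'
After 4 (h): row=0 col=11 char='o'
After 5 (gg): row=0 col=0 char='b'

Answer: blue grey dog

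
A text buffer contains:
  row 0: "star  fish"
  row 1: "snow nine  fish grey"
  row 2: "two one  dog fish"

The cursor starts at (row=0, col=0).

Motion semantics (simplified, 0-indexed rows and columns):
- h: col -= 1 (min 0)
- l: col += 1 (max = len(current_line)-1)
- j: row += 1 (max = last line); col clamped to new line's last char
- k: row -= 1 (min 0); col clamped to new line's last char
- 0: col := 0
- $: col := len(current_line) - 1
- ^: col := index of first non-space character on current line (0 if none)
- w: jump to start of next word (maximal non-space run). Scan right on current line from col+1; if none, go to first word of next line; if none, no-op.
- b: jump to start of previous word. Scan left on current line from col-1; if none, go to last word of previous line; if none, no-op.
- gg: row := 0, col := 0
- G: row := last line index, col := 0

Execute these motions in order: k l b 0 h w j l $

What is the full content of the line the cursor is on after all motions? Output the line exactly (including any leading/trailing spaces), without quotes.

After 1 (k): row=0 col=0 char='s'
After 2 (l): row=0 col=1 char='t'
After 3 (b): row=0 col=0 char='s'
After 4 (0): row=0 col=0 char='s'
After 5 (h): row=0 col=0 char='s'
After 6 (w): row=0 col=6 char='f'
After 7 (j): row=1 col=6 char='i'
After 8 (l): row=1 col=7 char='n'
After 9 ($): row=1 col=19 char='y'

Answer: snow nine  fish grey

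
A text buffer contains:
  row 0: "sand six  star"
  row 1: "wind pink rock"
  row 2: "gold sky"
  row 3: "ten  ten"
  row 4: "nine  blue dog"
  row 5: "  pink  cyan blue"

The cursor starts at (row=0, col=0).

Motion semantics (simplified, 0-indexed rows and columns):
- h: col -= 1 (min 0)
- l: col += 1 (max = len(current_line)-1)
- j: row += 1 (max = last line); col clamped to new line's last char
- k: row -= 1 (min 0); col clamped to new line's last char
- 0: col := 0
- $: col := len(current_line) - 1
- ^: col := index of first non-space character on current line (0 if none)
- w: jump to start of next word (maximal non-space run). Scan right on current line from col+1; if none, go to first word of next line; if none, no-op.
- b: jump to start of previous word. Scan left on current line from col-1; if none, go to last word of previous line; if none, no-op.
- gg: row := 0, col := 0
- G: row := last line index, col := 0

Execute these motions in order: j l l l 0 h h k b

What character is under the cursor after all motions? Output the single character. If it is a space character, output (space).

Answer: s

Derivation:
After 1 (j): row=1 col=0 char='w'
After 2 (l): row=1 col=1 char='i'
After 3 (l): row=1 col=2 char='n'
After 4 (l): row=1 col=3 char='d'
After 5 (0): row=1 col=0 char='w'
After 6 (h): row=1 col=0 char='w'
After 7 (h): row=1 col=0 char='w'
After 8 (k): row=0 col=0 char='s'
After 9 (b): row=0 col=0 char='s'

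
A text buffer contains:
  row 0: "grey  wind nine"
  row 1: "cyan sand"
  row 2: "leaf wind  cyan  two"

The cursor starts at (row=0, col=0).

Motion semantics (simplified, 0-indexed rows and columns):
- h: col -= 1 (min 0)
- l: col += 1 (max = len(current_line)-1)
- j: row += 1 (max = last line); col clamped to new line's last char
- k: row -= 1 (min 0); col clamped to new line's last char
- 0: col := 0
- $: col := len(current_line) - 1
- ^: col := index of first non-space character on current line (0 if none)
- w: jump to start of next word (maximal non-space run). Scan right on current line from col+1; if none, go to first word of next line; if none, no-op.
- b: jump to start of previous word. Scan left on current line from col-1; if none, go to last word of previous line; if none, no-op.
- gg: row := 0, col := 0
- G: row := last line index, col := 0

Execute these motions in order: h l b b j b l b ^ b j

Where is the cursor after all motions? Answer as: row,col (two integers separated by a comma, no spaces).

Answer: 1,0

Derivation:
After 1 (h): row=0 col=0 char='g'
After 2 (l): row=0 col=1 char='r'
After 3 (b): row=0 col=0 char='g'
After 4 (b): row=0 col=0 char='g'
After 5 (j): row=1 col=0 char='c'
After 6 (b): row=0 col=11 char='n'
After 7 (l): row=0 col=12 char='i'
After 8 (b): row=0 col=11 char='n'
After 9 (^): row=0 col=0 char='g'
After 10 (b): row=0 col=0 char='g'
After 11 (j): row=1 col=0 char='c'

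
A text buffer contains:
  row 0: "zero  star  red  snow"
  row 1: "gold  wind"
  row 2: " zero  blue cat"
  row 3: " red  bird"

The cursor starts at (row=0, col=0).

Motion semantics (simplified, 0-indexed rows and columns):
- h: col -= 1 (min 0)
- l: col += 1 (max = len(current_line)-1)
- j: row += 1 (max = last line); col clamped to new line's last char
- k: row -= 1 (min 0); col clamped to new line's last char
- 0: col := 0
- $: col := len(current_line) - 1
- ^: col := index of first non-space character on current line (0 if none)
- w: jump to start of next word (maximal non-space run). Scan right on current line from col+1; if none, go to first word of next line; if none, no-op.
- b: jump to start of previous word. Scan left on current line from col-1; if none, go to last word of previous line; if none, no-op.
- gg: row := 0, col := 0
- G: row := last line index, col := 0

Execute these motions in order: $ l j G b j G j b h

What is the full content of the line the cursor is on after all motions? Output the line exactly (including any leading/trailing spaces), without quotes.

Answer:  zero  blue cat

Derivation:
After 1 ($): row=0 col=20 char='w'
After 2 (l): row=0 col=20 char='w'
After 3 (j): row=1 col=9 char='d'
After 4 (G): row=3 col=0 char='_'
After 5 (b): row=2 col=12 char='c'
After 6 (j): row=3 col=9 char='d'
After 7 (G): row=3 col=0 char='_'
After 8 (j): row=3 col=0 char='_'
After 9 (b): row=2 col=12 char='c'
After 10 (h): row=2 col=11 char='_'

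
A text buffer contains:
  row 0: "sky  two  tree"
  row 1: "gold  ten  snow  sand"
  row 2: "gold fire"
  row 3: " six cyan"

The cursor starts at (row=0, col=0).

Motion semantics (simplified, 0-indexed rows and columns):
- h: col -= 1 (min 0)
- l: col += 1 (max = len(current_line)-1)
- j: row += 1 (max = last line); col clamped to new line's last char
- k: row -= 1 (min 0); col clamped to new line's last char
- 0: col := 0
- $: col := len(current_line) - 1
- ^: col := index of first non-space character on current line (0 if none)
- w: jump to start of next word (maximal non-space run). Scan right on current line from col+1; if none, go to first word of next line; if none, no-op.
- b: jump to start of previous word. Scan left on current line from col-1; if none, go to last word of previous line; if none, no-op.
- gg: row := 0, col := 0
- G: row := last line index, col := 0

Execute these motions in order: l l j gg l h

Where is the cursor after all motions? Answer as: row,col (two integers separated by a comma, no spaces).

Answer: 0,0

Derivation:
After 1 (l): row=0 col=1 char='k'
After 2 (l): row=0 col=2 char='y'
After 3 (j): row=1 col=2 char='l'
After 4 (gg): row=0 col=0 char='s'
After 5 (l): row=0 col=1 char='k'
After 6 (h): row=0 col=0 char='s'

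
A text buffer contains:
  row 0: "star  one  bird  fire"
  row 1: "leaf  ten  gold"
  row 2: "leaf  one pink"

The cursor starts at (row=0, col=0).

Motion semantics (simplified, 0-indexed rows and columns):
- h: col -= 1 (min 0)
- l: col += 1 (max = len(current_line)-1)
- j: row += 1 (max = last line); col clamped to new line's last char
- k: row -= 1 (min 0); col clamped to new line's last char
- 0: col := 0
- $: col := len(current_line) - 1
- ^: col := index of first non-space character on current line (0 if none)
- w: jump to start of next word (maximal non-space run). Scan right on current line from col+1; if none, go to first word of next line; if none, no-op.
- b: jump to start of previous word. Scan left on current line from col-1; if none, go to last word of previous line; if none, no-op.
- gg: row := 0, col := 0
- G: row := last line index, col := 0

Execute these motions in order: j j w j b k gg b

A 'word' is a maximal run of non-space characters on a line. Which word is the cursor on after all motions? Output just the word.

Answer: star

Derivation:
After 1 (j): row=1 col=0 char='l'
After 2 (j): row=2 col=0 char='l'
After 3 (w): row=2 col=6 char='o'
After 4 (j): row=2 col=6 char='o'
After 5 (b): row=2 col=0 char='l'
After 6 (k): row=1 col=0 char='l'
After 7 (gg): row=0 col=0 char='s'
After 8 (b): row=0 col=0 char='s'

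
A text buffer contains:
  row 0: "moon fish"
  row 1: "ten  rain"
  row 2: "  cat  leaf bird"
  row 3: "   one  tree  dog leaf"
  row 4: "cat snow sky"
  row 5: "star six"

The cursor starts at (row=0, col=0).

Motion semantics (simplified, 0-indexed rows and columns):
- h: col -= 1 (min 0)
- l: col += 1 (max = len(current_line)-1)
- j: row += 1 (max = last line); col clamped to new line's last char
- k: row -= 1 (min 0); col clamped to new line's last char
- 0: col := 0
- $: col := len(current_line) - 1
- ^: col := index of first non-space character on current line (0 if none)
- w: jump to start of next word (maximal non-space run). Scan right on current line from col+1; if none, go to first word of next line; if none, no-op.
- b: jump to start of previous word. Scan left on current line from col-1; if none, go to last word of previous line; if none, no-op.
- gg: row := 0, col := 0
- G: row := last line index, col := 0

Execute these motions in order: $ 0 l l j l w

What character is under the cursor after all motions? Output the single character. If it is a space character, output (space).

Answer: r

Derivation:
After 1 ($): row=0 col=8 char='h'
After 2 (0): row=0 col=0 char='m'
After 3 (l): row=0 col=1 char='o'
After 4 (l): row=0 col=2 char='o'
After 5 (j): row=1 col=2 char='n'
After 6 (l): row=1 col=3 char='_'
After 7 (w): row=1 col=5 char='r'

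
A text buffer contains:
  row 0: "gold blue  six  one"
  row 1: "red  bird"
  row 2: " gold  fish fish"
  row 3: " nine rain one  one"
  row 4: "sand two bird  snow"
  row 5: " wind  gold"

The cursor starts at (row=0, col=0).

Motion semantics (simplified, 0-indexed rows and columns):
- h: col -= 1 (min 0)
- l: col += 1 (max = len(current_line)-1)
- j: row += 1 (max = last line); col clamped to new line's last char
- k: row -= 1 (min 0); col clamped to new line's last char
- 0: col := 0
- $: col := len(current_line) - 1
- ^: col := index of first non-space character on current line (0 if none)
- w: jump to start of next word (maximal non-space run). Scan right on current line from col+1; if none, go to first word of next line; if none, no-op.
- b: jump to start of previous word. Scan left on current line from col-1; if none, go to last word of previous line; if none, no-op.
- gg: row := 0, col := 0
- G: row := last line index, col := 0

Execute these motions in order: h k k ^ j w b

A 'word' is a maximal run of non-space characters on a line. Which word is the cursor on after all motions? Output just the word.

After 1 (h): row=0 col=0 char='g'
After 2 (k): row=0 col=0 char='g'
After 3 (k): row=0 col=0 char='g'
After 4 (^): row=0 col=0 char='g'
After 5 (j): row=1 col=0 char='r'
After 6 (w): row=1 col=5 char='b'
After 7 (b): row=1 col=0 char='r'

Answer: red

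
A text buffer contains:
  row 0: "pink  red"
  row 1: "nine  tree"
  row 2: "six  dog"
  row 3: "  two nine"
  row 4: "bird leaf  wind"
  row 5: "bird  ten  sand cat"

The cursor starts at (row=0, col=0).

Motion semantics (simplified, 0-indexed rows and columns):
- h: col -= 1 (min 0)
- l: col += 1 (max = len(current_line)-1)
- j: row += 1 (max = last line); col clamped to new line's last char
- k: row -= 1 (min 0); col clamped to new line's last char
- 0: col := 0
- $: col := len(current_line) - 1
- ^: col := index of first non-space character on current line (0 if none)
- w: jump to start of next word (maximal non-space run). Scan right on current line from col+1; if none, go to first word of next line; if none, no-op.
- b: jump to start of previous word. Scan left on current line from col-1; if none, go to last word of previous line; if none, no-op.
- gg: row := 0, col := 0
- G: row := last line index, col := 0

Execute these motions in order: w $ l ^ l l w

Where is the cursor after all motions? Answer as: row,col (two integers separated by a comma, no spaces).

After 1 (w): row=0 col=6 char='r'
After 2 ($): row=0 col=8 char='d'
After 3 (l): row=0 col=8 char='d'
After 4 (^): row=0 col=0 char='p'
After 5 (l): row=0 col=1 char='i'
After 6 (l): row=0 col=2 char='n'
After 7 (w): row=0 col=6 char='r'

Answer: 0,6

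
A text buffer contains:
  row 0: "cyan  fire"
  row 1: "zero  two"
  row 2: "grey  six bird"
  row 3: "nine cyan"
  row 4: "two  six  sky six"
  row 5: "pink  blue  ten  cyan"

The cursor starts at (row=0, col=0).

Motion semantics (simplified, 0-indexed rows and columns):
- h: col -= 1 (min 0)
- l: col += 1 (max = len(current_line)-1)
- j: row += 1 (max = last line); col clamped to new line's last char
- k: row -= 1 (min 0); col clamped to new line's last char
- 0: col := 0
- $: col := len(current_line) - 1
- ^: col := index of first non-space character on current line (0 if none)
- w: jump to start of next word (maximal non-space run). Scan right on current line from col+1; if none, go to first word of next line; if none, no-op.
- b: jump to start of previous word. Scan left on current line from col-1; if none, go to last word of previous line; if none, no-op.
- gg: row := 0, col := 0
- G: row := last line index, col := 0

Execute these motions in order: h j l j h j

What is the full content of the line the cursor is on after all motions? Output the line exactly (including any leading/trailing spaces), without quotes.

Answer: nine cyan

Derivation:
After 1 (h): row=0 col=0 char='c'
After 2 (j): row=1 col=0 char='z'
After 3 (l): row=1 col=1 char='e'
After 4 (j): row=2 col=1 char='r'
After 5 (h): row=2 col=0 char='g'
After 6 (j): row=3 col=0 char='n'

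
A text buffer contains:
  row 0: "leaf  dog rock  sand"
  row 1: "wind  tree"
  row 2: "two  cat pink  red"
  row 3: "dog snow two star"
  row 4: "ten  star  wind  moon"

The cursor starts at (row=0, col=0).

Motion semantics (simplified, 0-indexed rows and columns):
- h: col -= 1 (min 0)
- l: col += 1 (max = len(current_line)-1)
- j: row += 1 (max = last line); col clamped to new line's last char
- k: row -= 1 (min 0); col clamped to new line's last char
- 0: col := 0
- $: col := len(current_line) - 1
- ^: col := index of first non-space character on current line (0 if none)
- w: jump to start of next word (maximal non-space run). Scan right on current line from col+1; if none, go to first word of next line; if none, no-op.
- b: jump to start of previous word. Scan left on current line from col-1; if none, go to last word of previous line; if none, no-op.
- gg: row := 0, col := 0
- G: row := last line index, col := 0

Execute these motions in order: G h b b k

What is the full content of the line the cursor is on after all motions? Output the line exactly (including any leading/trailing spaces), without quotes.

Answer: two  cat pink  red

Derivation:
After 1 (G): row=4 col=0 char='t'
After 2 (h): row=4 col=0 char='t'
After 3 (b): row=3 col=13 char='s'
After 4 (b): row=3 col=9 char='t'
After 5 (k): row=2 col=9 char='p'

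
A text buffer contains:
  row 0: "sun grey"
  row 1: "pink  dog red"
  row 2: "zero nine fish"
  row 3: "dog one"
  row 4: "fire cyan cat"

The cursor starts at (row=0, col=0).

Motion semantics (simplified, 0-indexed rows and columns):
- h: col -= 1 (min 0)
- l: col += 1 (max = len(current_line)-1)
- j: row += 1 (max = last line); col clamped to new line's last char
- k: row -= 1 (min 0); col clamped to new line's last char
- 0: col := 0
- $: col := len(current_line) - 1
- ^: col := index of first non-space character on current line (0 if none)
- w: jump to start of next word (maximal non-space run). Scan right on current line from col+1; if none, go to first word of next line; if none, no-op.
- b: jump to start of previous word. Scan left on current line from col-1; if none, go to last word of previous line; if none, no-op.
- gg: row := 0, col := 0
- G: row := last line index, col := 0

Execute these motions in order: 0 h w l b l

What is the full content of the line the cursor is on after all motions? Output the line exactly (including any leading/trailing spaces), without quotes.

Answer: sun grey

Derivation:
After 1 (0): row=0 col=0 char='s'
After 2 (h): row=0 col=0 char='s'
After 3 (w): row=0 col=4 char='g'
After 4 (l): row=0 col=5 char='r'
After 5 (b): row=0 col=4 char='g'
After 6 (l): row=0 col=5 char='r'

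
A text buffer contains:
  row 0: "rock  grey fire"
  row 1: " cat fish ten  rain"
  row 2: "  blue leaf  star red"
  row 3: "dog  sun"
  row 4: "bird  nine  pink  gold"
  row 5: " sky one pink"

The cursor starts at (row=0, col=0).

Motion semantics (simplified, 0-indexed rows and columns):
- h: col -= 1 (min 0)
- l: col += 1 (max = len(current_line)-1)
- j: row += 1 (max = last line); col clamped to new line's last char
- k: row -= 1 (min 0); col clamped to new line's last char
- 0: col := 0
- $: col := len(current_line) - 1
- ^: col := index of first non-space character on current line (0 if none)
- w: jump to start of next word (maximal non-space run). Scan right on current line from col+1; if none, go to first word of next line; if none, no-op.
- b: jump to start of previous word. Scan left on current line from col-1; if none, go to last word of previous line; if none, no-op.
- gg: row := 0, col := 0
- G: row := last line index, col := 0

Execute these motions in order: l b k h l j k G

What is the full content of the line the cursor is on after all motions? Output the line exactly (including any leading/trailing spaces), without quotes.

After 1 (l): row=0 col=1 char='o'
After 2 (b): row=0 col=0 char='r'
After 3 (k): row=0 col=0 char='r'
After 4 (h): row=0 col=0 char='r'
After 5 (l): row=0 col=1 char='o'
After 6 (j): row=1 col=1 char='c'
After 7 (k): row=0 col=1 char='o'
After 8 (G): row=5 col=0 char='_'

Answer:  sky one pink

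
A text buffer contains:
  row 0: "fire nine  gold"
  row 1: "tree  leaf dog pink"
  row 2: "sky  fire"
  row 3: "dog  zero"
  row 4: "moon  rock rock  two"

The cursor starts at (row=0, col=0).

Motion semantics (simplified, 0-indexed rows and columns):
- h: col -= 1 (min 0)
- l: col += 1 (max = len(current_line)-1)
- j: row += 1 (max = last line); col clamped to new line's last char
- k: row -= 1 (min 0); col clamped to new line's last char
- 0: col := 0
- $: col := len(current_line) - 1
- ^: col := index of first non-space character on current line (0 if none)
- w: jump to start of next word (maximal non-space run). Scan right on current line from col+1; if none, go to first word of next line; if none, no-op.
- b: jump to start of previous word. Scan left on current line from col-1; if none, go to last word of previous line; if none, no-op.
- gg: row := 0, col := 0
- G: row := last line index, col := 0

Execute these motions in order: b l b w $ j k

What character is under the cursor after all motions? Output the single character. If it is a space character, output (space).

Answer: d

Derivation:
After 1 (b): row=0 col=0 char='f'
After 2 (l): row=0 col=1 char='i'
After 3 (b): row=0 col=0 char='f'
After 4 (w): row=0 col=5 char='n'
After 5 ($): row=0 col=14 char='d'
After 6 (j): row=1 col=14 char='_'
After 7 (k): row=0 col=14 char='d'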